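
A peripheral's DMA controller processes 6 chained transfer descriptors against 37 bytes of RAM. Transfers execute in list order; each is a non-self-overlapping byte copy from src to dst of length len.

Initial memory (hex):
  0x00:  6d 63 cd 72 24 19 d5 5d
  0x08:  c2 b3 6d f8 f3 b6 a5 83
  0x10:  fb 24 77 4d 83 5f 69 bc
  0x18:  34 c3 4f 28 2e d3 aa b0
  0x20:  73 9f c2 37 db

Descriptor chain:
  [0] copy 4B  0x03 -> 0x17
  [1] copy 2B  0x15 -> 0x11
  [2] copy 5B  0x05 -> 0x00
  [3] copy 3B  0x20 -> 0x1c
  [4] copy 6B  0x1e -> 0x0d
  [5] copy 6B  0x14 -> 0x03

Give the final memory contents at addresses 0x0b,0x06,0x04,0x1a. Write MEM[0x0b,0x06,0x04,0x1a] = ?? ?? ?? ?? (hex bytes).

MEM[0x0b,0x06,0x04,0x1a] = f8 72 5f d5

[0] 0x03->0x17 len=4 : 72 24 19 d5
[1] 0x15->0x11 len=2 : 5f 69
[2] 0x05->0x00 len=5 : 19 d5 5d c2 b3
[3] 0x20->0x1c len=3 : 73 9f c2
[4] 0x1e->0x0d len=6 : c2 b0 73 9f c2 37
[5] 0x14->0x03 len=6 : 83 5f 69 72 24 19
query mem[0x0b]=0xf8, mem[0x06]=0x72, mem[0x04]=0x5f, mem[0x1a]=0xd5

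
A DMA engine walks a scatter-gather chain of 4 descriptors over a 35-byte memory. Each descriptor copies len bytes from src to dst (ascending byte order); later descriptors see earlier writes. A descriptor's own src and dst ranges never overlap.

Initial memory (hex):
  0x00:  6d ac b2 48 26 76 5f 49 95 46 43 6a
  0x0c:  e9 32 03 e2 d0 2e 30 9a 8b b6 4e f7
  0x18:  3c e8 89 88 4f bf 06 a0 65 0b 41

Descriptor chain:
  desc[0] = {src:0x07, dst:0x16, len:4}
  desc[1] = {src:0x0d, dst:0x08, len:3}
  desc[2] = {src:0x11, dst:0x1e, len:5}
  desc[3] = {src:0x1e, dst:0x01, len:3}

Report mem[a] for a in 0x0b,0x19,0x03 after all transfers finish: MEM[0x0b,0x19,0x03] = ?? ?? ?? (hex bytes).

MEM[0x0b,0x19,0x03] = 6a 43 9a

#0 dst[0x16+4] := {0x49,0x95,0x46,0x43}
#1 dst[0x08+3] := {0x32,0x03,0xe2}
#2 dst[0x1e+5] := {0x2e,0x30,0x9a,0x8b,0xb6}
#3 dst[0x01+3] := {0x2e,0x30,0x9a}
query mem[0x0b]=0x6a, mem[0x19]=0x43, mem[0x03]=0x9a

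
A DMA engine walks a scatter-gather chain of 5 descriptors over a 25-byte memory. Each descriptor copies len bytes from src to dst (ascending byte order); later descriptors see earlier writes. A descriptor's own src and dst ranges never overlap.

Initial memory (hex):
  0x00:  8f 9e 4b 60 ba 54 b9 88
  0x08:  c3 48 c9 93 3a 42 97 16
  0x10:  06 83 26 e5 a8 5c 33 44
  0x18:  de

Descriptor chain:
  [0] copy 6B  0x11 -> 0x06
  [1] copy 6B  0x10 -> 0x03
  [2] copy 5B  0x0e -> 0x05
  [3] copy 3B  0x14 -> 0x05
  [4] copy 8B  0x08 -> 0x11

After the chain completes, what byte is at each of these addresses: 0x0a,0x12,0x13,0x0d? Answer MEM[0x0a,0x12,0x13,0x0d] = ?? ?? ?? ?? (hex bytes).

#0 dst[0x06+6] := {0x83,0x26,0xe5,0xa8,0x5c,0x33}
#1 dst[0x03+6] := {0x06,0x83,0x26,0xe5,0xa8,0x5c}
#2 dst[0x05+5] := {0x97,0x16,0x06,0x83,0x26}
#3 dst[0x05+3] := {0xa8,0x5c,0x33}
#4 dst[0x11+8] := {0x83,0x26,0x5c,0x33,0x3a,0x42,0x97,0x16}
query mem[0x0a]=0x5c, mem[0x12]=0x26, mem[0x13]=0x5c, mem[0x0d]=0x42

MEM[0x0a,0x12,0x13,0x0d] = 5c 26 5c 42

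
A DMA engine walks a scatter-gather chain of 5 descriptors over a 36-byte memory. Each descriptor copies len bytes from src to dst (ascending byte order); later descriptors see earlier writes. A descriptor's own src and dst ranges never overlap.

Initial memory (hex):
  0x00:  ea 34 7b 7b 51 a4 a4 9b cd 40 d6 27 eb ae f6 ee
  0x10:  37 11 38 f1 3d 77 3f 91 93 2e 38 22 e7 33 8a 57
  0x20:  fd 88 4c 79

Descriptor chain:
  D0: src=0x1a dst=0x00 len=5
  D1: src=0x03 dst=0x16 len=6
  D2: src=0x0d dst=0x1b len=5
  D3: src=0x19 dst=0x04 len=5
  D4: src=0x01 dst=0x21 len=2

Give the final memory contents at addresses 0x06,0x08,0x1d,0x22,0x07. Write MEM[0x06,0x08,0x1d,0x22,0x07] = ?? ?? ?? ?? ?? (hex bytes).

D0: mem[0x00..0x04] <- [38 22 e7 33 8a]
D1: mem[0x16..0x1b] <- [33 8a a4 a4 9b cd]
D2: mem[0x1b..0x1f] <- [ae f6 ee 37 11]
D3: mem[0x04..0x08] <- [a4 9b ae f6 ee]
D4: mem[0x21..0x22] <- [22 e7]
query mem[0x06]=0xae, mem[0x08]=0xee, mem[0x1d]=0xee, mem[0x22]=0xe7, mem[0x07]=0xf6

MEM[0x06,0x08,0x1d,0x22,0x07] = ae ee ee e7 f6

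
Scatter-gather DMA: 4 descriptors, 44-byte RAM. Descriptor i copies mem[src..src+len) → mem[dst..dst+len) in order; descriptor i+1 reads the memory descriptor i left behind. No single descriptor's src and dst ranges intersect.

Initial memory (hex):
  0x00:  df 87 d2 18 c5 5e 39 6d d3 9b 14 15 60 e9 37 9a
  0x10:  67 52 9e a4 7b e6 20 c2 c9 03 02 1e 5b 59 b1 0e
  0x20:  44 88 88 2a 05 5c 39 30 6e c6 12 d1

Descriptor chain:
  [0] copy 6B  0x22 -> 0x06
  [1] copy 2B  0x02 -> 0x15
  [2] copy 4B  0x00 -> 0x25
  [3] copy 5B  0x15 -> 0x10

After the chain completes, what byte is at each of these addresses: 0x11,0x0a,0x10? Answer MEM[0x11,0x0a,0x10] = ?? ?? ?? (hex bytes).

  after D0: wrote 6B at 0x06 = 882a055c3930
  after D1: wrote 2B at 0x15 = d218
  after D2: wrote 4B at 0x25 = df87d218
  after D3: wrote 5B at 0x10 = d218c2c903
query mem[0x11]=0x18, mem[0x0a]=0x39, mem[0x10]=0xd2

MEM[0x11,0x0a,0x10] = 18 39 d2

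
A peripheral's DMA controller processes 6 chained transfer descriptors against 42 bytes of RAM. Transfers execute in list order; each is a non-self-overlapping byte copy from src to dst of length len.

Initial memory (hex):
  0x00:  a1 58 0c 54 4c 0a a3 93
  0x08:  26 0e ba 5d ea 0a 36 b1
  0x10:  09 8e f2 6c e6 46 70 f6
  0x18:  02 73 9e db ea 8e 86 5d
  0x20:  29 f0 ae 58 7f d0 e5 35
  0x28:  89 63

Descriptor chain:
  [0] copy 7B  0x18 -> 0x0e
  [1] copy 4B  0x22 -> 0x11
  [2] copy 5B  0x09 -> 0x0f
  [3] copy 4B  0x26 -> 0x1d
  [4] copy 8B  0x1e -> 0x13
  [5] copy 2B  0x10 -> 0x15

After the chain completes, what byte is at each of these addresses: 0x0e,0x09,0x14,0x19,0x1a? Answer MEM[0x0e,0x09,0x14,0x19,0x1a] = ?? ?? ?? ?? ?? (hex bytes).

MEM[0x0e,0x09,0x14,0x19,0x1a] = 02 0e 89 7f d0

  after D0: wrote 7B at 0x0e = 02739edbea8e86
  after D1: wrote 4B at 0x11 = ae587fd0
  after D2: wrote 5B at 0x0f = 0eba5dea0a
  after D3: wrote 4B at 0x1d = e5358963
  after D4: wrote 8B at 0x13 = 358963f0ae587fd0
  after D5: wrote 2B at 0x15 = ba5d
query mem[0x0e]=0x02, mem[0x09]=0x0e, mem[0x14]=0x89, mem[0x19]=0x7f, mem[0x1a]=0xd0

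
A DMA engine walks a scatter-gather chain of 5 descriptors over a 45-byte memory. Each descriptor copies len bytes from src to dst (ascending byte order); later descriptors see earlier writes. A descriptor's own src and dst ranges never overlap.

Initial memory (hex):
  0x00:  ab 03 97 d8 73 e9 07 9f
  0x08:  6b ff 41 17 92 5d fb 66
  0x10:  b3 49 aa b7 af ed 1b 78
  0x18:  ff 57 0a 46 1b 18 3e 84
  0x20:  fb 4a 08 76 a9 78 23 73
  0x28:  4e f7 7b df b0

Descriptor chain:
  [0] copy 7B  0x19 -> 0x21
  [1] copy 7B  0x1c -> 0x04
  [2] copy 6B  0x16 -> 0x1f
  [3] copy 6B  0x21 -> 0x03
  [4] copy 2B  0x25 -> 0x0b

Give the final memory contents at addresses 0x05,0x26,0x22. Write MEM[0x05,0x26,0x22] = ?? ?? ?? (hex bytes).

MEM[0x05,0x26,0x22] = 0a 3e 57

[0] 0x19->0x21 len=7 : 57 0a 46 1b 18 3e 84
[1] 0x1c->0x04 len=7 : 1b 18 3e 84 fb 57 0a
[2] 0x16->0x1f len=6 : 1b 78 ff 57 0a 46
[3] 0x21->0x03 len=6 : ff 57 0a 46 18 3e
[4] 0x25->0x0b len=2 : 18 3e
query mem[0x05]=0x0a, mem[0x26]=0x3e, mem[0x22]=0x57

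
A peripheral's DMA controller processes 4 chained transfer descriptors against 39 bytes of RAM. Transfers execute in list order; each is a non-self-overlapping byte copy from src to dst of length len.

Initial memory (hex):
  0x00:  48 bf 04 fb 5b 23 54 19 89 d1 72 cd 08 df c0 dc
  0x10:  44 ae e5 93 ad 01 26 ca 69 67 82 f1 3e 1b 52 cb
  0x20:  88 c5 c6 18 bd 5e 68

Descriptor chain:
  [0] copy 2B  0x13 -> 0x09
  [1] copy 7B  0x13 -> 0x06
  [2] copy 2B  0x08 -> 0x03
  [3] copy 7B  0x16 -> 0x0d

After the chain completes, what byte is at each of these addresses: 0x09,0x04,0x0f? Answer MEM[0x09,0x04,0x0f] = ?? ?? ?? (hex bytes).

  after D0: wrote 2B at 0x09 = 93ad
  after D1: wrote 7B at 0x06 = 93ad0126ca6967
  after D2: wrote 2B at 0x03 = 0126
  after D3: wrote 7B at 0x0d = 26ca696782f13e
query mem[0x09]=0x26, mem[0x04]=0x26, mem[0x0f]=0x69

MEM[0x09,0x04,0x0f] = 26 26 69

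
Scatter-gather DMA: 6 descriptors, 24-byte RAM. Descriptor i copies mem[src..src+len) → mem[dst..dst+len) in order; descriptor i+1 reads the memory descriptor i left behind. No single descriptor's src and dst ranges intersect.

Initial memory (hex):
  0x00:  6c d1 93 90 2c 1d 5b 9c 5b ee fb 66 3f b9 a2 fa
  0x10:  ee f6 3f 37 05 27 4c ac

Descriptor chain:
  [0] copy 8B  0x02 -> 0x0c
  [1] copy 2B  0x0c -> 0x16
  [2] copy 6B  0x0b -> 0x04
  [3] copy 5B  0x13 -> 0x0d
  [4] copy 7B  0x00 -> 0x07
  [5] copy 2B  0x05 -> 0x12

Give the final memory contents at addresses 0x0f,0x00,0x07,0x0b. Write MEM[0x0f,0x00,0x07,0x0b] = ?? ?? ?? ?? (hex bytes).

  after D0: wrote 8B at 0x0c = 93902c1d5b9c5bee
  after D1: wrote 2B at 0x16 = 9390
  after D2: wrote 6B at 0x04 = 6693902c1d5b
  after D3: wrote 5B at 0x0d = ee05279390
  after D4: wrote 7B at 0x07 = 6cd19390669390
  after D5: wrote 2B at 0x12 = 9390
query mem[0x0f]=0x27, mem[0x00]=0x6c, mem[0x07]=0x6c, mem[0x0b]=0x66

MEM[0x0f,0x00,0x07,0x0b] = 27 6c 6c 66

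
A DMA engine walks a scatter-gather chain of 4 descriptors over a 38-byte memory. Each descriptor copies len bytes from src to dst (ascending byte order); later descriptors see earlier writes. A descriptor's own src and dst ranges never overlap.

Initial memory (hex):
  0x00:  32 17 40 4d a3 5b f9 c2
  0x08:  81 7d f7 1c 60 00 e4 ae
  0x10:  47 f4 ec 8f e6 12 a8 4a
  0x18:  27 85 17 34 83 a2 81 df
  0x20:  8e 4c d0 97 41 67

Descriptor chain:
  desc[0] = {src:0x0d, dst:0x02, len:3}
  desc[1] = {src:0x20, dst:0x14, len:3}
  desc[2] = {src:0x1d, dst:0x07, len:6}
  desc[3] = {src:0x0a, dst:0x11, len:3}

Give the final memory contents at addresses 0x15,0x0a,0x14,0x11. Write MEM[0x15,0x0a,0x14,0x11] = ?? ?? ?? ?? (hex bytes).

  after D0: wrote 3B at 0x02 = 00e4ae
  after D1: wrote 3B at 0x14 = 8e4cd0
  after D2: wrote 6B at 0x07 = a281df8e4cd0
  after D3: wrote 3B at 0x11 = 8e4cd0
query mem[0x15]=0x4c, mem[0x0a]=0x8e, mem[0x14]=0x8e, mem[0x11]=0x8e

MEM[0x15,0x0a,0x14,0x11] = 4c 8e 8e 8e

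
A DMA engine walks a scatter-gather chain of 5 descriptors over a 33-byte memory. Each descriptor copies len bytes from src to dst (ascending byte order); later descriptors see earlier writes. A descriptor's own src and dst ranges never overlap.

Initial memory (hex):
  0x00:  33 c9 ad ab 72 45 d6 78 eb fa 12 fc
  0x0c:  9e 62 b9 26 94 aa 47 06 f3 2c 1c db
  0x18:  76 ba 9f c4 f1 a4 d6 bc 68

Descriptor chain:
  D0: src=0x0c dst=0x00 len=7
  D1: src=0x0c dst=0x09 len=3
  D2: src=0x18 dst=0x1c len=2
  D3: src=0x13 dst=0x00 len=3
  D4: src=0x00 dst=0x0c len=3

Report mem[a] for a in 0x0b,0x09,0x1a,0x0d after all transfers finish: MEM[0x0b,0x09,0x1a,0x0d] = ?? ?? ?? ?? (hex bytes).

D0: mem[0x00..0x06] <- [9e 62 b9 26 94 aa 47]
D1: mem[0x09..0x0b] <- [9e 62 b9]
D2: mem[0x1c..0x1d] <- [76 ba]
D3: mem[0x00..0x02] <- [06 f3 2c]
D4: mem[0x0c..0x0e] <- [06 f3 2c]
query mem[0x0b]=0xb9, mem[0x09]=0x9e, mem[0x1a]=0x9f, mem[0x0d]=0xf3

MEM[0x0b,0x09,0x1a,0x0d] = b9 9e 9f f3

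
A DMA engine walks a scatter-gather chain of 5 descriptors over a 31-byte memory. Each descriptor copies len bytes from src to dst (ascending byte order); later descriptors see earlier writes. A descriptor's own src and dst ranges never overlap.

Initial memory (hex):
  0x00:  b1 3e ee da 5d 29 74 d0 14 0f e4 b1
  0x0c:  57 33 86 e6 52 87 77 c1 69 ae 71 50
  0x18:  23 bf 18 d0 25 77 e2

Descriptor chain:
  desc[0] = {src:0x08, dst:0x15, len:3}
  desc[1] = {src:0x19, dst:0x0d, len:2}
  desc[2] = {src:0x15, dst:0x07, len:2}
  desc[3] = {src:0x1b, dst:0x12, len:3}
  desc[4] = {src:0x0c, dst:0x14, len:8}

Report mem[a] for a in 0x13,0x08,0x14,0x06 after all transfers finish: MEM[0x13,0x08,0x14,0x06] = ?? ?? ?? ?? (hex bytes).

MEM[0x13,0x08,0x14,0x06] = 25 0f 57 74

[0] 0x08->0x15 len=3 : 14 0f e4
[1] 0x19->0x0d len=2 : bf 18
[2] 0x15->0x07 len=2 : 14 0f
[3] 0x1b->0x12 len=3 : d0 25 77
[4] 0x0c->0x14 len=8 : 57 bf 18 e6 52 87 d0 25
query mem[0x13]=0x25, mem[0x08]=0x0f, mem[0x14]=0x57, mem[0x06]=0x74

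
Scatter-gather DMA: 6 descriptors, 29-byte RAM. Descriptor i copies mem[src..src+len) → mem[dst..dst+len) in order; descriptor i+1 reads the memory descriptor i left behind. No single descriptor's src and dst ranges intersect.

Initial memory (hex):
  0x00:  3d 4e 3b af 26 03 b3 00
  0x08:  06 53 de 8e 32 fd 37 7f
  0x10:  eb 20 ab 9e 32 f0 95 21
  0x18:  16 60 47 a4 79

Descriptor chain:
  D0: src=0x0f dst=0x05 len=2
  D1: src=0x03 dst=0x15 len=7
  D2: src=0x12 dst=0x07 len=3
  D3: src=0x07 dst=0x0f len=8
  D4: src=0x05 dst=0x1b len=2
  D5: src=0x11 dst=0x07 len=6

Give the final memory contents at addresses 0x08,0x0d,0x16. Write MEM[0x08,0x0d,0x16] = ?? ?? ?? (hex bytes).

MEM[0x08,0x0d,0x16] = de fd 37

  after D0: wrote 2B at 0x05 = 7feb
  after D1: wrote 7B at 0x15 = af267feb000653
  after D2: wrote 3B at 0x07 = ab9e32
  after D3: wrote 8B at 0x0f = ab9e32de8e32fd37
  after D4: wrote 2B at 0x1b = 7feb
  after D5: wrote 6B at 0x07 = 32de8e32fd37
query mem[0x08]=0xde, mem[0x0d]=0xfd, mem[0x16]=0x37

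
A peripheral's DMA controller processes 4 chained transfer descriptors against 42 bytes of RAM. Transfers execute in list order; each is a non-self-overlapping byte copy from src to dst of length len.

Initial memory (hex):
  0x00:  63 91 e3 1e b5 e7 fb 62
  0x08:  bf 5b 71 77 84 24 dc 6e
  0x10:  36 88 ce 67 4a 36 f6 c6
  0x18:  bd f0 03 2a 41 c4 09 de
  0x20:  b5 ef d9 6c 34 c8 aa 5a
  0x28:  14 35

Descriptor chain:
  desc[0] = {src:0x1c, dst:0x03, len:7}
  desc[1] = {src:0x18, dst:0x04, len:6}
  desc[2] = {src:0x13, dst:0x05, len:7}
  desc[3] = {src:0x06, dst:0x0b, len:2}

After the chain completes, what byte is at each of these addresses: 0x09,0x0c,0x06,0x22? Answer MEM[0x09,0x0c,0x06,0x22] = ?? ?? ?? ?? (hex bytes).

#0 dst[0x03+7] := {0x41,0xc4,0x09,0xde,0xb5,0xef,0xd9}
#1 dst[0x04+6] := {0xbd,0xf0,0x03,0x2a,0x41,0xc4}
#2 dst[0x05+7] := {0x67,0x4a,0x36,0xf6,0xc6,0xbd,0xf0}
#3 dst[0x0b+2] := {0x4a,0x36}
query mem[0x09]=0xc6, mem[0x0c]=0x36, mem[0x06]=0x4a, mem[0x22]=0xd9

MEM[0x09,0x0c,0x06,0x22] = c6 36 4a d9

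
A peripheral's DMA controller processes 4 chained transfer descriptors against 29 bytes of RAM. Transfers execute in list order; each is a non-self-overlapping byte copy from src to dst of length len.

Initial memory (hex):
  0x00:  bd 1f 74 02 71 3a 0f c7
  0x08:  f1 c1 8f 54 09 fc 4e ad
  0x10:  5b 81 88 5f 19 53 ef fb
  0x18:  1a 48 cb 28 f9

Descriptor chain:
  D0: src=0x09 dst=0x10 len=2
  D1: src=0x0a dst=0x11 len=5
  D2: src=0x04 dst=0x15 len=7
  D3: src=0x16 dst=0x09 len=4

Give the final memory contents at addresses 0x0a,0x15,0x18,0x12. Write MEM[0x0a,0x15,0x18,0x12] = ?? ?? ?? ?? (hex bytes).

#0 dst[0x10+2] := {0xc1,0x8f}
#1 dst[0x11+5] := {0x8f,0x54,0x09,0xfc,0x4e}
#2 dst[0x15+7] := {0x71,0x3a,0x0f,0xc7,0xf1,0xc1,0x8f}
#3 dst[0x09+4] := {0x3a,0x0f,0xc7,0xf1}
query mem[0x0a]=0x0f, mem[0x15]=0x71, mem[0x18]=0xc7, mem[0x12]=0x54

MEM[0x0a,0x15,0x18,0x12] = 0f 71 c7 54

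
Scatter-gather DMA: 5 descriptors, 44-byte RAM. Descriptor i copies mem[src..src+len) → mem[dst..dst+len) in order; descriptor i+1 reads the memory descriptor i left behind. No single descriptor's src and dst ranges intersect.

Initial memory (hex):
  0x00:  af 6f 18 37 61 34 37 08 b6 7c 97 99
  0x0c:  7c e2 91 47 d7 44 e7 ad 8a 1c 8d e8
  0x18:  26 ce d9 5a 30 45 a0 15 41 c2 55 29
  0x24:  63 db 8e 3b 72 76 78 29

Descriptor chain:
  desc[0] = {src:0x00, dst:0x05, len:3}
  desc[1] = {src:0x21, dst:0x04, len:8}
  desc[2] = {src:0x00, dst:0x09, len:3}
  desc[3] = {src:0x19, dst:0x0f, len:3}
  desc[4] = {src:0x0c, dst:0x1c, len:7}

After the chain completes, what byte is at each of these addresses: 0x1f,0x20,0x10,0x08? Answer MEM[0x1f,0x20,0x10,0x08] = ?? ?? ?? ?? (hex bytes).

MEM[0x1f,0x20,0x10,0x08] = ce d9 d9 db

[0] 0x00->0x05 len=3 : af 6f 18
[1] 0x21->0x04 len=8 : c2 55 29 63 db 8e 3b 72
[2] 0x00->0x09 len=3 : af 6f 18
[3] 0x19->0x0f len=3 : ce d9 5a
[4] 0x0c->0x1c len=7 : 7c e2 91 ce d9 5a e7
query mem[0x1f]=0xce, mem[0x20]=0xd9, mem[0x10]=0xd9, mem[0x08]=0xdb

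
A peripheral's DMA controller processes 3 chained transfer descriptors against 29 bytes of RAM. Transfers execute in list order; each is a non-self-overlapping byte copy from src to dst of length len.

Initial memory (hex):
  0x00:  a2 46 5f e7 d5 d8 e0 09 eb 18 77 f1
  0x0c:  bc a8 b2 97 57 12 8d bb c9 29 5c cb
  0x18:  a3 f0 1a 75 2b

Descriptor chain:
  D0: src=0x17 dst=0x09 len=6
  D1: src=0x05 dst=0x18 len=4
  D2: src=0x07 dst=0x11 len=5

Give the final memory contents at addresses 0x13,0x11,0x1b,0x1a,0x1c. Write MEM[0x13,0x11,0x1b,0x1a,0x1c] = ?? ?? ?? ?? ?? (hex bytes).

MEM[0x13,0x11,0x1b,0x1a,0x1c] = cb 09 eb 09 2b

[0] 0x17->0x09 len=6 : cb a3 f0 1a 75 2b
[1] 0x05->0x18 len=4 : d8 e0 09 eb
[2] 0x07->0x11 len=5 : 09 eb cb a3 f0
query mem[0x13]=0xcb, mem[0x11]=0x09, mem[0x1b]=0xeb, mem[0x1a]=0x09, mem[0x1c]=0x2b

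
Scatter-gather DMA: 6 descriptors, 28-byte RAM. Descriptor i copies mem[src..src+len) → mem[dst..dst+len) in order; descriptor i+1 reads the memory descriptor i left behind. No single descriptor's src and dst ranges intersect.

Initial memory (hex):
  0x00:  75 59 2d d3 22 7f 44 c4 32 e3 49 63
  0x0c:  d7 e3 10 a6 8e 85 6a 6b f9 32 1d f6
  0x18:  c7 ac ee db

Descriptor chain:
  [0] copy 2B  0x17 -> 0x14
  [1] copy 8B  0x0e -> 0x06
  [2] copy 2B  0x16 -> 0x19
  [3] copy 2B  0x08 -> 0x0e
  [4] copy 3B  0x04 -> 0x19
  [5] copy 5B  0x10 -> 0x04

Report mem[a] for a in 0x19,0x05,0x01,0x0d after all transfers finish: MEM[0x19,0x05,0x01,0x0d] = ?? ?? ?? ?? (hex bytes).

  after D0: wrote 2B at 0x14 = f6c7
  after D1: wrote 8B at 0x06 = 10a68e856a6bf6c7
  after D2: wrote 2B at 0x19 = 1df6
  after D3: wrote 2B at 0x0e = 8e85
  after D4: wrote 3B at 0x19 = 227f10
  after D5: wrote 5B at 0x04 = 8e856a6bf6
query mem[0x19]=0x22, mem[0x05]=0x85, mem[0x01]=0x59, mem[0x0d]=0xc7

MEM[0x19,0x05,0x01,0x0d] = 22 85 59 c7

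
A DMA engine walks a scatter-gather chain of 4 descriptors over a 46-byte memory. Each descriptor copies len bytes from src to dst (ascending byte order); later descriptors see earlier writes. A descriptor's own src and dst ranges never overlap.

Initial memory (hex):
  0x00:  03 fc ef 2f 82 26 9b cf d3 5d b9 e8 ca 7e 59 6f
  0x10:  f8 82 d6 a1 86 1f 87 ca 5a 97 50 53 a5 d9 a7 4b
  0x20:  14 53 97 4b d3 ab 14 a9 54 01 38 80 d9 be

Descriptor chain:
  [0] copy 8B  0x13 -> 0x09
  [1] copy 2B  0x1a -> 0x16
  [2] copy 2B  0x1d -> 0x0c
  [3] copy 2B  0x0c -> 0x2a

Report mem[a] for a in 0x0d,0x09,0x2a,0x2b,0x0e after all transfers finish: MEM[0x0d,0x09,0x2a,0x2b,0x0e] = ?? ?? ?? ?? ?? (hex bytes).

D0: mem[0x09..0x10] <- [a1 86 1f 87 ca 5a 97 50]
D1: mem[0x16..0x17] <- [50 53]
D2: mem[0x0c..0x0d] <- [d9 a7]
D3: mem[0x2a..0x2b] <- [d9 a7]
query mem[0x0d]=0xa7, mem[0x09]=0xa1, mem[0x2a]=0xd9, mem[0x2b]=0xa7, mem[0x0e]=0x5a

MEM[0x0d,0x09,0x2a,0x2b,0x0e] = a7 a1 d9 a7 5a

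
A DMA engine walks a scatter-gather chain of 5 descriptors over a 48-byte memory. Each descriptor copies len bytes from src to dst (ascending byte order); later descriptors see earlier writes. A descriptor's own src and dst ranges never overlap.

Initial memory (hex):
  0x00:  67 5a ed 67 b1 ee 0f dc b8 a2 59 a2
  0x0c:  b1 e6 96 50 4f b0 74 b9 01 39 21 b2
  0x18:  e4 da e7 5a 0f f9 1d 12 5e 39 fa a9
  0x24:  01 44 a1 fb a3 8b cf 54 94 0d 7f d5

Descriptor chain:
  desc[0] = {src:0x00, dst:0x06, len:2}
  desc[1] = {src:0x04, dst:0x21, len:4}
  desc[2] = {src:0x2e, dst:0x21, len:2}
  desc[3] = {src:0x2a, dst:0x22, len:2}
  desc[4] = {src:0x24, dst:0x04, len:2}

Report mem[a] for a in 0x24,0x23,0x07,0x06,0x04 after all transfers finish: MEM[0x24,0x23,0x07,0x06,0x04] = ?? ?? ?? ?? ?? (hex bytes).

[0] 0x00->0x06 len=2 : 67 5a
[1] 0x04->0x21 len=4 : b1 ee 67 5a
[2] 0x2e->0x21 len=2 : 7f d5
[3] 0x2a->0x22 len=2 : cf 54
[4] 0x24->0x04 len=2 : 5a 44
query mem[0x24]=0x5a, mem[0x23]=0x54, mem[0x07]=0x5a, mem[0x06]=0x67, mem[0x04]=0x5a

MEM[0x24,0x23,0x07,0x06,0x04] = 5a 54 5a 67 5a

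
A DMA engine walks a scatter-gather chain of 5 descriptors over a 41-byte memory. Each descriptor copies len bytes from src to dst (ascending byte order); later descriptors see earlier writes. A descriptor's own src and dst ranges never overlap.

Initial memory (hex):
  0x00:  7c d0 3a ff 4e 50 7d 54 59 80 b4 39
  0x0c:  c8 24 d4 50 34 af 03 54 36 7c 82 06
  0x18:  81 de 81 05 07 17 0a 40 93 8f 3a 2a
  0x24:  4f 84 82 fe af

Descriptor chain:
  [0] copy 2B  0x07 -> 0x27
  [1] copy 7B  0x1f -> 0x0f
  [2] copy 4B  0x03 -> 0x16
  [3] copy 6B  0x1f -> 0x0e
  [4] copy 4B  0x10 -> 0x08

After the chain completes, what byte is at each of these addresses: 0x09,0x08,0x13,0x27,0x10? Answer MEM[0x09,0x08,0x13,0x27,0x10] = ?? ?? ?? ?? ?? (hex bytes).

MEM[0x09,0x08,0x13,0x27,0x10] = 3a 8f 4f 54 8f

  after D0: wrote 2B at 0x27 = 5459
  after D1: wrote 7B at 0x0f = 40938f3a2a4f84
  after D2: wrote 4B at 0x16 = ff4e507d
  after D3: wrote 6B at 0x0e = 40938f3a2a4f
  after D4: wrote 4B at 0x08 = 8f3a2a4f
query mem[0x09]=0x3a, mem[0x08]=0x8f, mem[0x13]=0x4f, mem[0x27]=0x54, mem[0x10]=0x8f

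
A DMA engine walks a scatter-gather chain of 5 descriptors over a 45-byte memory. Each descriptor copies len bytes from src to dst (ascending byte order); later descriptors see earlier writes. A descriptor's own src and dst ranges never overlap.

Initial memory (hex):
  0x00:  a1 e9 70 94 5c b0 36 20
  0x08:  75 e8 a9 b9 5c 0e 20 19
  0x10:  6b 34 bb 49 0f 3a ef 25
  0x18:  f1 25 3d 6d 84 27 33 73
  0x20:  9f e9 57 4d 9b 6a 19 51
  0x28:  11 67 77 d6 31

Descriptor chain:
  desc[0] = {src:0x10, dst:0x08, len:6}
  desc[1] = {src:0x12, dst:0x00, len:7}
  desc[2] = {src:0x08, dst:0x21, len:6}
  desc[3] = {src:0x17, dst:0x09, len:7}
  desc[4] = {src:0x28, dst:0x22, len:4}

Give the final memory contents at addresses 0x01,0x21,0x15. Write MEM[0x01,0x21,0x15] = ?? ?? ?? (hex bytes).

MEM[0x01,0x21,0x15] = 49 6b 3a

#0 dst[0x08+6] := {0x6b,0x34,0xbb,0x49,0x0f,0x3a}
#1 dst[0x00+7] := {0xbb,0x49,0x0f,0x3a,0xef,0x25,0xf1}
#2 dst[0x21+6] := {0x6b,0x34,0xbb,0x49,0x0f,0x3a}
#3 dst[0x09+7] := {0x25,0xf1,0x25,0x3d,0x6d,0x84,0x27}
#4 dst[0x22+4] := {0x11,0x67,0x77,0xd6}
query mem[0x01]=0x49, mem[0x21]=0x6b, mem[0x15]=0x3a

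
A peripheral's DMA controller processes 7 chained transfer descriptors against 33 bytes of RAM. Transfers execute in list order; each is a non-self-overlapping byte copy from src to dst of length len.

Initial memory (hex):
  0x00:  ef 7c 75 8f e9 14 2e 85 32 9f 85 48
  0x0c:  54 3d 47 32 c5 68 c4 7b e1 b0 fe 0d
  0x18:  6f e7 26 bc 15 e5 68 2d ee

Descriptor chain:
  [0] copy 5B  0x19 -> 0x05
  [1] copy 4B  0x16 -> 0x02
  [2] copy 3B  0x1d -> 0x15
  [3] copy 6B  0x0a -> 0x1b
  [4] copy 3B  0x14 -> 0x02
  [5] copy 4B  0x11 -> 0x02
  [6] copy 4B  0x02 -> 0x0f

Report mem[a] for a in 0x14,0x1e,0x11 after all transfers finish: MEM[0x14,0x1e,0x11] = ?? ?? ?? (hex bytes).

MEM[0x14,0x1e,0x11] = e1 3d 7b

#0 dst[0x05+5] := {0xe7,0x26,0xbc,0x15,0xe5}
#1 dst[0x02+4] := {0xfe,0x0d,0x6f,0xe7}
#2 dst[0x15+3] := {0xe5,0x68,0x2d}
#3 dst[0x1b+6] := {0x85,0x48,0x54,0x3d,0x47,0x32}
#4 dst[0x02+3] := {0xe1,0xe5,0x68}
#5 dst[0x02+4] := {0x68,0xc4,0x7b,0xe1}
#6 dst[0x0f+4] := {0x68,0xc4,0x7b,0xe1}
query mem[0x14]=0xe1, mem[0x1e]=0x3d, mem[0x11]=0x7b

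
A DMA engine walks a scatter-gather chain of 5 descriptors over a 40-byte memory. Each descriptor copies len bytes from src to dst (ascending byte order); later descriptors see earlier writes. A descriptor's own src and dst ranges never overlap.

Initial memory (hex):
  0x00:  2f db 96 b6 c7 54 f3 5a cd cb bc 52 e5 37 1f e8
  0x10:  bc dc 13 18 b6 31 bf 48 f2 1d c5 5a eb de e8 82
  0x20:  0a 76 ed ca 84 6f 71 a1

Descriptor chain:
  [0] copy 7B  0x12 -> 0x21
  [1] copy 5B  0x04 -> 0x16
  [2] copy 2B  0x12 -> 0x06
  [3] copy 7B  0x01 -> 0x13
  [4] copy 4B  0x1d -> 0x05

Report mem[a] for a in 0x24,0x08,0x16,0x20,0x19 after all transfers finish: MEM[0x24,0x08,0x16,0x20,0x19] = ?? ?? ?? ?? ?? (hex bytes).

MEM[0x24,0x08,0x16,0x20,0x19] = 31 0a c7 0a 18

[0] 0x12->0x21 len=7 : 13 18 b6 31 bf 48 f2
[1] 0x04->0x16 len=5 : c7 54 f3 5a cd
[2] 0x12->0x06 len=2 : 13 18
[3] 0x01->0x13 len=7 : db 96 b6 c7 54 13 18
[4] 0x1d->0x05 len=4 : de e8 82 0a
query mem[0x24]=0x31, mem[0x08]=0x0a, mem[0x16]=0xc7, mem[0x20]=0x0a, mem[0x19]=0x18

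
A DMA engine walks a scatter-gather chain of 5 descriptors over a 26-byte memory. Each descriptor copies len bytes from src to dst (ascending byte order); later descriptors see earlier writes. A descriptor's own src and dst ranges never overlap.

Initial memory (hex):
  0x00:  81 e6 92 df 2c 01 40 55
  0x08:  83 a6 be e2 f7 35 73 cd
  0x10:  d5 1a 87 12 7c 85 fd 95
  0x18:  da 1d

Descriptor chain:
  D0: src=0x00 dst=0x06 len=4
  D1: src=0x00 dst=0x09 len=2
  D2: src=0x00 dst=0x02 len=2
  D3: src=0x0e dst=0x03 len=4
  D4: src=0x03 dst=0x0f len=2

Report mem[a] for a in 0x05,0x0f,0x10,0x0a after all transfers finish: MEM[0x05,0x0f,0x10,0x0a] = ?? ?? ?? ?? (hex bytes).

MEM[0x05,0x0f,0x10,0x0a] = d5 73 cd e6

  after D0: wrote 4B at 0x06 = 81e692df
  after D1: wrote 2B at 0x09 = 81e6
  after D2: wrote 2B at 0x02 = 81e6
  after D3: wrote 4B at 0x03 = 73cdd51a
  after D4: wrote 2B at 0x0f = 73cd
query mem[0x05]=0xd5, mem[0x0f]=0x73, mem[0x10]=0xcd, mem[0x0a]=0xe6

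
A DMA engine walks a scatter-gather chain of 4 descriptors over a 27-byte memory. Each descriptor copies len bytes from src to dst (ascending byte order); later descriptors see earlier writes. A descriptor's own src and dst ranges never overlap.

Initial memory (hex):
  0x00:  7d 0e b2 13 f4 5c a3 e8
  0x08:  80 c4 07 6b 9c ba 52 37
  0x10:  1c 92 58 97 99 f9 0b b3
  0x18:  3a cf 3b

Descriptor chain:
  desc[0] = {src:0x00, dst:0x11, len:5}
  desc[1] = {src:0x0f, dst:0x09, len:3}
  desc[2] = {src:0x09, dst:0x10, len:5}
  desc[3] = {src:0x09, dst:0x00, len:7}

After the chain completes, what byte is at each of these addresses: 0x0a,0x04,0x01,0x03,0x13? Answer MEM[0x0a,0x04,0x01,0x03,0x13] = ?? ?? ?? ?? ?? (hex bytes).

MEM[0x0a,0x04,0x01,0x03,0x13] = 1c ba 1c 9c 9c

D0: mem[0x11..0x15] <- [7d 0e b2 13 f4]
D1: mem[0x09..0x0b] <- [37 1c 7d]
D2: mem[0x10..0x14] <- [37 1c 7d 9c ba]
D3: mem[0x00..0x06] <- [37 1c 7d 9c ba 52 37]
query mem[0x0a]=0x1c, mem[0x04]=0xba, mem[0x01]=0x1c, mem[0x03]=0x9c, mem[0x13]=0x9c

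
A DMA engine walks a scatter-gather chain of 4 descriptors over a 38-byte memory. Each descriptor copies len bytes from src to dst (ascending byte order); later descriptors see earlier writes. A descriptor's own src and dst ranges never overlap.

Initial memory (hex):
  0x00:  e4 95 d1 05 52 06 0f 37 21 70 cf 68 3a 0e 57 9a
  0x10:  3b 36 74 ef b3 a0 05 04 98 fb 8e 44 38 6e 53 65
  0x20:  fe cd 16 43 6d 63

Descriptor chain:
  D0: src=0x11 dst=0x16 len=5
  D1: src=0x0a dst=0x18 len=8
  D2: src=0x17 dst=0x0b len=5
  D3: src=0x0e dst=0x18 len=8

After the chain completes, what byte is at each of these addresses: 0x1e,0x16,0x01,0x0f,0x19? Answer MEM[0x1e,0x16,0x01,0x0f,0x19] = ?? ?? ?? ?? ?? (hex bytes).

MEM[0x1e,0x16,0x01,0x0f,0x19] = b3 36 95 0e 0e

D0: mem[0x16..0x1a] <- [36 74 ef b3 a0]
D1: mem[0x18..0x1f] <- [cf 68 3a 0e 57 9a 3b 36]
D2: mem[0x0b..0x0f] <- [74 cf 68 3a 0e]
D3: mem[0x18..0x1f] <- [3a 0e 3b 36 74 ef b3 a0]
query mem[0x1e]=0xb3, mem[0x16]=0x36, mem[0x01]=0x95, mem[0x0f]=0x0e, mem[0x19]=0x0e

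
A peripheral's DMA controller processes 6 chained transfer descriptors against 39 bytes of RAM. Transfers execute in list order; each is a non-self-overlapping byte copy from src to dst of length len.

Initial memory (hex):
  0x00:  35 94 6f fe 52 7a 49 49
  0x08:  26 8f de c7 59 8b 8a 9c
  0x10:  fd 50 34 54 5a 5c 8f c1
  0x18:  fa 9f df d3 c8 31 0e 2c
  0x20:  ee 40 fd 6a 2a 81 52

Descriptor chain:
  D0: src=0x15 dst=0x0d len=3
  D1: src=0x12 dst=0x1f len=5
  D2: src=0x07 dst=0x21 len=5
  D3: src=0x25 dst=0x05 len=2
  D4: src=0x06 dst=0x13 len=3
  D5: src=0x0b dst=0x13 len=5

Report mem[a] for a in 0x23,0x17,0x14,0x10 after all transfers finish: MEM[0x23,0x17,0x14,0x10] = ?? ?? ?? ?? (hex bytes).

[0] 0x15->0x0d len=3 : 5c 8f c1
[1] 0x12->0x1f len=5 : 34 54 5a 5c 8f
[2] 0x07->0x21 len=5 : 49 26 8f de c7
[3] 0x25->0x05 len=2 : c7 52
[4] 0x06->0x13 len=3 : 52 49 26
[5] 0x0b->0x13 len=5 : c7 59 5c 8f c1
query mem[0x23]=0x8f, mem[0x17]=0xc1, mem[0x14]=0x59, mem[0x10]=0xfd

MEM[0x23,0x17,0x14,0x10] = 8f c1 59 fd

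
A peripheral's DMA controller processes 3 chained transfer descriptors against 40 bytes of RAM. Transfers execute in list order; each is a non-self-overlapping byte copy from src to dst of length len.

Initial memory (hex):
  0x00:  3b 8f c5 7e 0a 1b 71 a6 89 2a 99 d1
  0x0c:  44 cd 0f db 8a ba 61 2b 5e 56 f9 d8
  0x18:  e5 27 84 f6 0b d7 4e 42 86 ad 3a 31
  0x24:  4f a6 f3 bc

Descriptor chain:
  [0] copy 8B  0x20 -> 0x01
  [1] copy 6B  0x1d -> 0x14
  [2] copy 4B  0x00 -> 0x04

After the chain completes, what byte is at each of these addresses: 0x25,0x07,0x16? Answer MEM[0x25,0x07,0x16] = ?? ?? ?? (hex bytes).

D0: mem[0x01..0x08] <- [86 ad 3a 31 4f a6 f3 bc]
D1: mem[0x14..0x19] <- [d7 4e 42 86 ad 3a]
D2: mem[0x04..0x07] <- [3b 86 ad 3a]
query mem[0x25]=0xa6, mem[0x07]=0x3a, mem[0x16]=0x42

MEM[0x25,0x07,0x16] = a6 3a 42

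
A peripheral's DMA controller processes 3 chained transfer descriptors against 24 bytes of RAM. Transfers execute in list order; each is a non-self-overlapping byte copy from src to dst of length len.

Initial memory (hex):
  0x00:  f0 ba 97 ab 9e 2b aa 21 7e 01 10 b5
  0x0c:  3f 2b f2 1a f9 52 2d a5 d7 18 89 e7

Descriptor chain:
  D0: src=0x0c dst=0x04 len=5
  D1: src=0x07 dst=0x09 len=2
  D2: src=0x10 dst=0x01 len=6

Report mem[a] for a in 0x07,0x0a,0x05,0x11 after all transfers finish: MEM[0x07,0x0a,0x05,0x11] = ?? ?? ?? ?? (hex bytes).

  after D0: wrote 5B at 0x04 = 3f2bf21af9
  after D1: wrote 2B at 0x09 = 1af9
  after D2: wrote 6B at 0x01 = f9522da5d718
query mem[0x07]=0x1a, mem[0x0a]=0xf9, mem[0x05]=0xd7, mem[0x11]=0x52

MEM[0x07,0x0a,0x05,0x11] = 1a f9 d7 52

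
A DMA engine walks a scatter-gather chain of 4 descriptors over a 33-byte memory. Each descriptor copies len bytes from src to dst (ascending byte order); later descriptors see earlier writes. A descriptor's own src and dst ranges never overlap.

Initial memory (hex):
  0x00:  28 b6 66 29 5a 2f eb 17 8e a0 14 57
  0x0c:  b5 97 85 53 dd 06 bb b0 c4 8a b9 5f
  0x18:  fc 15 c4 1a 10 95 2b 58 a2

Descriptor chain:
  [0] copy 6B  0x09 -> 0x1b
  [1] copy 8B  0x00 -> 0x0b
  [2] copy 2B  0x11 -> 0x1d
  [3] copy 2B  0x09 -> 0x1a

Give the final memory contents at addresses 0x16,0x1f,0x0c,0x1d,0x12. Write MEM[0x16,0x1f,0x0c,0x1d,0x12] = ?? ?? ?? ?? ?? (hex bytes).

MEM[0x16,0x1f,0x0c,0x1d,0x12] = b9 97 b6 eb 17

[0] 0x09->0x1b len=6 : a0 14 57 b5 97 85
[1] 0x00->0x0b len=8 : 28 b6 66 29 5a 2f eb 17
[2] 0x11->0x1d len=2 : eb 17
[3] 0x09->0x1a len=2 : a0 14
query mem[0x16]=0xb9, mem[0x1f]=0x97, mem[0x0c]=0xb6, mem[0x1d]=0xeb, mem[0x12]=0x17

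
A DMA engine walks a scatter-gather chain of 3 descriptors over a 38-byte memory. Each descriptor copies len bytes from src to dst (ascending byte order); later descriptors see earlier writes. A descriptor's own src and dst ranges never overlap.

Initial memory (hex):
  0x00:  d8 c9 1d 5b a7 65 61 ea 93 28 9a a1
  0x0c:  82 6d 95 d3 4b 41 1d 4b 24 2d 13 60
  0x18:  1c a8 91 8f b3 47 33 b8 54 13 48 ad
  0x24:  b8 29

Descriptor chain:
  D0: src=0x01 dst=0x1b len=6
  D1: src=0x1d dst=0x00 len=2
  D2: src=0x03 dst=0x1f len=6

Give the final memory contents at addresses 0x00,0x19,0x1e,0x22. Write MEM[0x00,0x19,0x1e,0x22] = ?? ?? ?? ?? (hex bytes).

MEM[0x00,0x19,0x1e,0x22] = 5b a8 a7 61

[0] 0x01->0x1b len=6 : c9 1d 5b a7 65 61
[1] 0x1d->0x00 len=2 : 5b a7
[2] 0x03->0x1f len=6 : 5b a7 65 61 ea 93
query mem[0x00]=0x5b, mem[0x19]=0xa8, mem[0x1e]=0xa7, mem[0x22]=0x61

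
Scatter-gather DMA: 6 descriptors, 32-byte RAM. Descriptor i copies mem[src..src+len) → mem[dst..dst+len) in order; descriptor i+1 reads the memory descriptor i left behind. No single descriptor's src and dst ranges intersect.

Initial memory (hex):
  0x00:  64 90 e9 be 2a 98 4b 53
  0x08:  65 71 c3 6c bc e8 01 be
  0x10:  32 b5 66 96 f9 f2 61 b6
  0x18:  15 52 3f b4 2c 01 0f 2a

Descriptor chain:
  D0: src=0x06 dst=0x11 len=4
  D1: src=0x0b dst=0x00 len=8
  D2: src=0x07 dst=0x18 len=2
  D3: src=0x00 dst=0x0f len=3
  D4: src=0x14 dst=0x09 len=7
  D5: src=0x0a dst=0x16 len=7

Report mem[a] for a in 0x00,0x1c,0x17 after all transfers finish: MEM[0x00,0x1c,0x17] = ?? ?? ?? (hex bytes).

MEM[0x00,0x1c,0x17] = 6c bc 61

  after D0: wrote 4B at 0x11 = 4b536571
  after D1: wrote 8B at 0x00 = 6cbce801be324b53
  after D2: wrote 2B at 0x18 = 5365
  after D3: wrote 3B at 0x0f = 6cbce8
  after D4: wrote 7B at 0x09 = 71f261b653653f
  after D5: wrote 7B at 0x16 = f261b653653fbc
query mem[0x00]=0x6c, mem[0x1c]=0xbc, mem[0x17]=0x61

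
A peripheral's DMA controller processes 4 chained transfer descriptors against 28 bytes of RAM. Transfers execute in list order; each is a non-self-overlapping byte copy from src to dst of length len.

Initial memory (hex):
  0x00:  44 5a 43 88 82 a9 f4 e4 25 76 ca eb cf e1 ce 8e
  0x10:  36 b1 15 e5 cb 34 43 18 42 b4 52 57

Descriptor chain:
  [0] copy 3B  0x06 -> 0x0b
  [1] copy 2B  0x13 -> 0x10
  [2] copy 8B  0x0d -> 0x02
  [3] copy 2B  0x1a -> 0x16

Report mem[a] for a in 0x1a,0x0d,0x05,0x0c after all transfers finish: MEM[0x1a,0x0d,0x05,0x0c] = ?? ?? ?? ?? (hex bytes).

#0 dst[0x0b+3] := {0xf4,0xe4,0x25}
#1 dst[0x10+2] := {0xe5,0xcb}
#2 dst[0x02+8] := {0x25,0xce,0x8e,0xe5,0xcb,0x15,0xe5,0xcb}
#3 dst[0x16+2] := {0x52,0x57}
query mem[0x1a]=0x52, mem[0x0d]=0x25, mem[0x05]=0xe5, mem[0x0c]=0xe4

MEM[0x1a,0x0d,0x05,0x0c] = 52 25 e5 e4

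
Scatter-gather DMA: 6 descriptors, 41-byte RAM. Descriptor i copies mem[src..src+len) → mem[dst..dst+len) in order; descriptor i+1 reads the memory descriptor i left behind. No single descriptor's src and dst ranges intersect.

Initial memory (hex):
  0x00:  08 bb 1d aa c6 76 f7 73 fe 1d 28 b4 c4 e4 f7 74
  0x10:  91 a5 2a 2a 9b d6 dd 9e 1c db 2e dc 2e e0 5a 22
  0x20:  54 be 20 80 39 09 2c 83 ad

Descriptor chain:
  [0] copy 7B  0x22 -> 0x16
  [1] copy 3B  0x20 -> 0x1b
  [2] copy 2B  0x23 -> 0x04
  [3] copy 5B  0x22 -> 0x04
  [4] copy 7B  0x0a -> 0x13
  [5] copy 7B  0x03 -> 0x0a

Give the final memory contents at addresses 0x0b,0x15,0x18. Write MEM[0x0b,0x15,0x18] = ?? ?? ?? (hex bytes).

MEM[0x0b,0x15,0x18] = 20 c4 74

[0] 0x22->0x16 len=7 : 20 80 39 09 2c 83 ad
[1] 0x20->0x1b len=3 : 54 be 20
[2] 0x23->0x04 len=2 : 80 39
[3] 0x22->0x04 len=5 : 20 80 39 09 2c
[4] 0x0a->0x13 len=7 : 28 b4 c4 e4 f7 74 91
[5] 0x03->0x0a len=7 : aa 20 80 39 09 2c 1d
query mem[0x0b]=0x20, mem[0x15]=0xc4, mem[0x18]=0x74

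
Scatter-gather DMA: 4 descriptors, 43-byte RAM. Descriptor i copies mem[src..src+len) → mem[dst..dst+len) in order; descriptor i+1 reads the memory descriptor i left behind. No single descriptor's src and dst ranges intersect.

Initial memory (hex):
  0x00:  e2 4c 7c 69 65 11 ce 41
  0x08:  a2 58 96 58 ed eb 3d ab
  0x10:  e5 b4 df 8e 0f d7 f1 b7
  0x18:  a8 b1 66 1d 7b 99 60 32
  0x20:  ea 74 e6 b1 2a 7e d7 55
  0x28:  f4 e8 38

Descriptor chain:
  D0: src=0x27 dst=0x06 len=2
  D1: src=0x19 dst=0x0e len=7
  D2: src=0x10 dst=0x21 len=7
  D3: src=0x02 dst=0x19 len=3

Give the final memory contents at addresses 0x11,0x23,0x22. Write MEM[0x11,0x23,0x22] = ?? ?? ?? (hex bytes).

D0: mem[0x06..0x07] <- [55 f4]
D1: mem[0x0e..0x14] <- [b1 66 1d 7b 99 60 32]
D2: mem[0x21..0x27] <- [1d 7b 99 60 32 d7 f1]
D3: mem[0x19..0x1b] <- [7c 69 65]
query mem[0x11]=0x7b, mem[0x23]=0x99, mem[0x22]=0x7b

MEM[0x11,0x23,0x22] = 7b 99 7b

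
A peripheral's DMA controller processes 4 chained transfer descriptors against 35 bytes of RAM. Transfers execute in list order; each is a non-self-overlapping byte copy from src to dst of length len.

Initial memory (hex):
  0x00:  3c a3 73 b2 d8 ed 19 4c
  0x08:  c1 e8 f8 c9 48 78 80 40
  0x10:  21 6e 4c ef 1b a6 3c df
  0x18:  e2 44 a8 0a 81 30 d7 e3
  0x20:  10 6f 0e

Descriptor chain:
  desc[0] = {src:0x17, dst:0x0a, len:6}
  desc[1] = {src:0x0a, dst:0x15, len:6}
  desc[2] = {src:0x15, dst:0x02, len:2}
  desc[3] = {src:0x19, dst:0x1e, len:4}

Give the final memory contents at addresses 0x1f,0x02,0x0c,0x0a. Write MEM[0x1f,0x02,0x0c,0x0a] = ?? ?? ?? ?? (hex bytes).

MEM[0x1f,0x02,0x0c,0x0a] = 81 df 44 df

#0 dst[0x0a+6] := {0xdf,0xe2,0x44,0xa8,0x0a,0x81}
#1 dst[0x15+6] := {0xdf,0xe2,0x44,0xa8,0x0a,0x81}
#2 dst[0x02+2] := {0xdf,0xe2}
#3 dst[0x1e+4] := {0x0a,0x81,0x0a,0x81}
query mem[0x1f]=0x81, mem[0x02]=0xdf, mem[0x0c]=0x44, mem[0x0a]=0xdf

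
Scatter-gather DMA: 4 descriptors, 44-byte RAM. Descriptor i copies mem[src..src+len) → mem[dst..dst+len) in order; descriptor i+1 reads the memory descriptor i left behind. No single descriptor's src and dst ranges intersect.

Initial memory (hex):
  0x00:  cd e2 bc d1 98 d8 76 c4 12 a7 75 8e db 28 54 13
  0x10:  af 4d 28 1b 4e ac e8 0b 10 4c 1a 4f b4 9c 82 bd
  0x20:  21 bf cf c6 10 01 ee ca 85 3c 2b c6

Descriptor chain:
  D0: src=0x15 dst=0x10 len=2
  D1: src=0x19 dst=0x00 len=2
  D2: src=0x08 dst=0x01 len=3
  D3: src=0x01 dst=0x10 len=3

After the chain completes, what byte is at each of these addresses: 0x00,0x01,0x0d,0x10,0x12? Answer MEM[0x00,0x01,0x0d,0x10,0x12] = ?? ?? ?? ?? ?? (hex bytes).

MEM[0x00,0x01,0x0d,0x10,0x12] = 4c 12 28 12 75

[0] 0x15->0x10 len=2 : ac e8
[1] 0x19->0x00 len=2 : 4c 1a
[2] 0x08->0x01 len=3 : 12 a7 75
[3] 0x01->0x10 len=3 : 12 a7 75
query mem[0x00]=0x4c, mem[0x01]=0x12, mem[0x0d]=0x28, mem[0x10]=0x12, mem[0x12]=0x75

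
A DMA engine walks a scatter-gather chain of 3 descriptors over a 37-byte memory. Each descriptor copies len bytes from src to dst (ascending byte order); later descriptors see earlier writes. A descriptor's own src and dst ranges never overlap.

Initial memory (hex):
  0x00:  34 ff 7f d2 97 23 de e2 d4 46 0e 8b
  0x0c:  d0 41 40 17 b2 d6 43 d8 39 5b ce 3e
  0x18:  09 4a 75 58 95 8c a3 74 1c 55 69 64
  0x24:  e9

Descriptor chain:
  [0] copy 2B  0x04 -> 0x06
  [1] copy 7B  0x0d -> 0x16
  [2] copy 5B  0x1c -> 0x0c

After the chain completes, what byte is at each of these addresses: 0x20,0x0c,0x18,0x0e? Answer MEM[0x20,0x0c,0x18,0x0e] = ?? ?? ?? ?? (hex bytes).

MEM[0x20,0x0c,0x18,0x0e] = 1c d8 17 a3

D0: mem[0x06..0x07] <- [97 23]
D1: mem[0x16..0x1c] <- [41 40 17 b2 d6 43 d8]
D2: mem[0x0c..0x10] <- [d8 8c a3 74 1c]
query mem[0x20]=0x1c, mem[0x0c]=0xd8, mem[0x18]=0x17, mem[0x0e]=0xa3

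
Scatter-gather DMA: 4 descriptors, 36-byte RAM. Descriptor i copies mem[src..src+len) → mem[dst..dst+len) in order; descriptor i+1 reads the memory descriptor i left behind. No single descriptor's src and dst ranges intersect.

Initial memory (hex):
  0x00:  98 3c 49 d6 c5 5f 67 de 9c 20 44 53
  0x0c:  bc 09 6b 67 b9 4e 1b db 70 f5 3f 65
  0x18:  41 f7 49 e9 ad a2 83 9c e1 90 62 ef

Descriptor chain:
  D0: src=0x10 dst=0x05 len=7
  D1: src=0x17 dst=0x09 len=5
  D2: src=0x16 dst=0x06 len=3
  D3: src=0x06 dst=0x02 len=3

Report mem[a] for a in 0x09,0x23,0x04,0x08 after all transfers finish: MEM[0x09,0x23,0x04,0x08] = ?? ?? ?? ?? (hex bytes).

[0] 0x10->0x05 len=7 : b9 4e 1b db 70 f5 3f
[1] 0x17->0x09 len=5 : 65 41 f7 49 e9
[2] 0x16->0x06 len=3 : 3f 65 41
[3] 0x06->0x02 len=3 : 3f 65 41
query mem[0x09]=0x65, mem[0x23]=0xef, mem[0x04]=0x41, mem[0x08]=0x41

MEM[0x09,0x23,0x04,0x08] = 65 ef 41 41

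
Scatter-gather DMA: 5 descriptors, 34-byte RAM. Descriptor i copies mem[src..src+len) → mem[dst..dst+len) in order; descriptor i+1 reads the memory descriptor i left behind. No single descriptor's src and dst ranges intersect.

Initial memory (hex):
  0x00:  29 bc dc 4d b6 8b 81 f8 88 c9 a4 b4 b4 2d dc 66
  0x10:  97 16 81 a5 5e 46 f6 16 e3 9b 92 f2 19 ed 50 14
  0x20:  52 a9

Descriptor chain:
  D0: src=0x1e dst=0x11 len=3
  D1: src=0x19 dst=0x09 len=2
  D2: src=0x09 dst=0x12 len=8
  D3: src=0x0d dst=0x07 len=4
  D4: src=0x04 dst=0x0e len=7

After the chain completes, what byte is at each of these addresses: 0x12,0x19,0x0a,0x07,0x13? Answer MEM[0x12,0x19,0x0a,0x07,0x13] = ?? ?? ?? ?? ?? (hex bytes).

#0 dst[0x11+3] := {0x50,0x14,0x52}
#1 dst[0x09+2] := {0x9b,0x92}
#2 dst[0x12+8] := {0x9b,0x92,0xb4,0xb4,0x2d,0xdc,0x66,0x97}
#3 dst[0x07+4] := {0x2d,0xdc,0x66,0x97}
#4 dst[0x0e+7] := {0xb6,0x8b,0x81,0x2d,0xdc,0x66,0x97}
query mem[0x12]=0xdc, mem[0x19]=0x97, mem[0x0a]=0x97, mem[0x07]=0x2d, mem[0x13]=0x66

MEM[0x12,0x19,0x0a,0x07,0x13] = dc 97 97 2d 66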